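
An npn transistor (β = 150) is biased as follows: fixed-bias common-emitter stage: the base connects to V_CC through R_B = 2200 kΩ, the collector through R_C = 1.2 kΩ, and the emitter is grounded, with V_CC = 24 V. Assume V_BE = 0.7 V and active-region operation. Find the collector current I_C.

I_C ≈ 1.6 mA

Base loop: V_CC = I_B·R_B + V_BE, so I_B = (24 − 0.7)/2200 kΩ = 0.0106 mA.
In the active region I_C = β·I_B = 150 × 0.0106 = 1.59 mA.
Collector loop: V_CE = V_CC − I_C·R_C = 24 − 1.59×1.2 = 22.1 V.
Since V_CE = 22.1 V > V_CE(sat) ≈ 0.2 V, the transistor is in the active region as assumed.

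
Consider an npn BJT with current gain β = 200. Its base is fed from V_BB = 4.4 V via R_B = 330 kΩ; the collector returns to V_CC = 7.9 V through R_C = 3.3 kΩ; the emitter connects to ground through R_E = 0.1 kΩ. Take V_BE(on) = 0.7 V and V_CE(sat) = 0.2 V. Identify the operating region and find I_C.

Assume active. Base-emitter loop: I_B = (V_BB − V_BE)/(R_B + (β+1)R_E) = (4.4 − 0.7)/(330 + 201×0.1) = 0.0106 mA.
I_C = β·I_B = 200×0.0106 = 2.11 mA.
V_CE = V_CC − I_C·R_C − I_E·R_E = 7.9 − 2.11×3.3 − 2.12×0.1 = 0.712 V > V_CE(sat), so the active-region assumption holds.

active; I_C ≈ 2.1 mA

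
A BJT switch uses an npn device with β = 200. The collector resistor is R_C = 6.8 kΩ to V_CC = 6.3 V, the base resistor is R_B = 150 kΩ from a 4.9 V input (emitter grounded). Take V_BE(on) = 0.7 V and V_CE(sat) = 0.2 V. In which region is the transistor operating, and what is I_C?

Assume active: I_B = (4.9 − 0.7)/150 = 0.028 mA, giving I_C = β·I_B = 5.6 mA.
But then V_CE = 6.3 − 5.6×6.8 = -31.8 V < V_CE(sat) = 0.2 V — impossible in the active region.
So the transistor is saturated. With V_CE = 0.2 V, I_C = (V_CC − 0.2)/R_C = 6.1/6.8 = 0.897 mA.
Check: β·I_B = 5.6 mA > I_C = 0.897 mA, confirming saturation.

saturation; I_C ≈ 0.9 mA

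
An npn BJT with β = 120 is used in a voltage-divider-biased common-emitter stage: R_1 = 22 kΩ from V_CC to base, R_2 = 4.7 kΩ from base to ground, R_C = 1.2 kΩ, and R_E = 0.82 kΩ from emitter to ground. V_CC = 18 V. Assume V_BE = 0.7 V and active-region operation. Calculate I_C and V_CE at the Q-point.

Thevenize the base divider: V_Th = V_CC·R_2/(R_1+R_2) = 18×4.7/26.7 = 3.17 V, R_Th = R_1‖R_2 = 3.87 kΩ.
Base-emitter loop: V_Th = I_B·R_Th + V_BE + (β+1)I_B·R_E, so I_B = (3.17 − 0.7) / (3.87 + 121×0.82) = 0.0239 mA.
I_C = β·I_B = 120×0.0239 = 2.87 mA, and I_E = (β+1)I_B = 2.9 mA.
V_CE = V_CC − I_C·R_C − I_E·R_E = 18 − 2.87×1.2 − 2.9×0.82 = 12.2 V.
V_CE = 12.2 V > 0.2 V confirms active-region operation.

I_C ≈ 2.9 mA, V_CE ≈ 12 V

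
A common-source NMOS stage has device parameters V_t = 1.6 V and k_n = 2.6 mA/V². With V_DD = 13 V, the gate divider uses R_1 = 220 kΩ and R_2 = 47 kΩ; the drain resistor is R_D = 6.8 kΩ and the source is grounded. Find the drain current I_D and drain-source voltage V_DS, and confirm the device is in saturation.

I_D ≈ 0.62 mA, V_DS ≈ 8.8 V

V_G = V_DD·R_2/(R_1+R_2) = 13×47/267 = 2.29 V. With the source grounded, V_GS = V_G = 2.29 V.
Assume saturation: I_D = (k_n/2)(V_GS − V_t)² = (2.6/2)×(2.29 − 1.6)² = 1.3×0.688² = 0.616 mA.
V_DS = V_DD − I_D·R_D = 13 − 0.616×6.8 = 8.81 V.
Saturation requires V_DS ≥ V_GS − V_t = 0.688 V; 8.81 ≥ 0.688 ✓.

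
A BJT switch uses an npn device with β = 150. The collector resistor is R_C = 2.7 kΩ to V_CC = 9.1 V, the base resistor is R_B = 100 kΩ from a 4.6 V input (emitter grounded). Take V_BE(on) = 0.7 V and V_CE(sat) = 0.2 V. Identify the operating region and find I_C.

saturation; I_C ≈ 3.3 mA

Assume active: I_B = (4.6 − 0.7)/100 = 0.039 mA, giving I_C = β·I_B = 5.85 mA.
But then V_CE = 9.1 − 5.85×2.7 = -6.69 V < V_CE(sat) = 0.2 V — impossible in the active region.
So the transistor is saturated. With V_CE = 0.2 V, I_C = (V_CC − 0.2)/R_C = 8.9/2.7 = 3.3 mA.
Check: β·I_B = 5.85 mA > I_C = 3.3 mA, confirming saturation.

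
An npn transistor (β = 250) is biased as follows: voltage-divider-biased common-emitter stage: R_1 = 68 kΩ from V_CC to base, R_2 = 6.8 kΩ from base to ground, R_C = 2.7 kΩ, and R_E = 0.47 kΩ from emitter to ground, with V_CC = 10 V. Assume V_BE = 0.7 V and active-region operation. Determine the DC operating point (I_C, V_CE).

I_C ≈ 0.42 mA, V_CE ≈ 8.7 V

Thevenize the base divider: V_Th = V_CC·R_2/(R_1+R_2) = 10×6.8/74.8 = 0.909 V, R_Th = R_1‖R_2 = 6.18 kΩ.
Base-emitter loop: V_Th = I_B·R_Th + V_BE + (β+1)I_B·R_E, so I_B = (0.909 − 0.7) / (6.18 + 251×0.47) = 0.00168 mA.
I_C = β·I_B = 250×0.00168 = 0.421 mA, and I_E = (β+1)I_B = 0.423 mA.
V_CE = V_CC − I_C·R_C − I_E·R_E = 10 − 0.421×2.7 − 0.423×0.47 = 8.66 V.
V_CE = 8.66 V > 0.2 V confirms active-region operation.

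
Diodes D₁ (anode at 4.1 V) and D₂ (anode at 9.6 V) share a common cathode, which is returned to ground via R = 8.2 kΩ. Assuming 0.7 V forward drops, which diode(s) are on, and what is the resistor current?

Only D₂ conducts; I_R ≈ 1.1 mA

Assume both conduct. Then node N would need to be at both 4.1−0.7 = 3.4 V and 9.6−0.7 = 8.9 V, which is impossible.
Assume only D₂ conducts: V_N = 9.6 − 0.7 = 8.9 V, so I_R = 8.9/8.2 = 1.09 mA.
Check D₁: its anode-to-cathode voltage is 4.1 − 8.9 = -4.8 V < 0.7 V, so it is off. The assumption is consistent.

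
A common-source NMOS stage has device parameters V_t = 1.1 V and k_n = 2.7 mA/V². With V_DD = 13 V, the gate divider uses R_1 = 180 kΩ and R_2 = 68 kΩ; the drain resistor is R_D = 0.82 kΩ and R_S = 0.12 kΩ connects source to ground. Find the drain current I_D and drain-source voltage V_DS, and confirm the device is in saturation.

I_D ≈ 4.8 mA, V_DS ≈ 8.5 V

V_G = V_DD·R_2/(R_1+R_2) = 13×68/248 = 3.56 V.
Assume saturation: I_D = (k_n/2)(V_GS − V_t)² with V_GS = V_G − I_D·R_S = 3.56 − 0.12·I_D.
Substituting gives 0.0194·I_D² − 1.8·I_D + 8.2 = 0, with roots I_D = 4.81 or 87.7 mA.
The root I_D = 87.7 mA gives V_GS = -6.96 V ≤ V_t, so take I_D = 4.81 mA.
Then V_GS = 2.99 V and V_DS = V_DD − I_D(R_D+R_S) = 13 − 4.81×0.94 = 8.48 V.
Saturation requires V_DS ≥ V_GS − V_t = 1.89 V; 8.48 ≥ 1.89 ✓.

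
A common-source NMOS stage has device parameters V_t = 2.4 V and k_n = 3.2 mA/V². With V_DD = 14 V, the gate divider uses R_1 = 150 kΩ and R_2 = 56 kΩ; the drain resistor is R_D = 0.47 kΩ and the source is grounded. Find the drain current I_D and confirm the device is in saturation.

V_G = V_DD·R_2/(R_1+R_2) = 14×56/206 = 3.81 V. With the source grounded, V_GS = V_G = 3.81 V.
Assume saturation: I_D = (k_n/2)(V_GS − V_t)² = (3.2/2)×(3.81 − 2.4)² = 1.6×1.41² = 3.16 mA.
V_DS = V_DD − I_D·R_D = 14 − 3.16×0.47 = 12.5 V.
Saturation requires V_DS ≥ V_GS − V_t = 1.41 V; 12.5 ≥ 1.41 ✓.

I_D ≈ 3.2 mA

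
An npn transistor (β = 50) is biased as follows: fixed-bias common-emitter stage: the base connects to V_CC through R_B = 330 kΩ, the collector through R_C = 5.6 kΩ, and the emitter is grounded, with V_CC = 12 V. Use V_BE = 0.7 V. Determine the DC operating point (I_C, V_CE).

I_C ≈ 1.7 mA, V_CE ≈ 2.4 V

Base loop: V_CC = I_B·R_B + V_BE, so I_B = (12 − 0.7)/330 kΩ = 0.0342 mA.
In the active region I_C = β·I_B = 50 × 0.0342 = 1.71 mA.
Collector loop: V_CE = V_CC − I_C·R_C = 12 − 1.71×5.6 = 2.41 V.
Since V_CE = 2.41 V > V_CE(sat) ≈ 0.2 V, the transistor is in the active region as assumed.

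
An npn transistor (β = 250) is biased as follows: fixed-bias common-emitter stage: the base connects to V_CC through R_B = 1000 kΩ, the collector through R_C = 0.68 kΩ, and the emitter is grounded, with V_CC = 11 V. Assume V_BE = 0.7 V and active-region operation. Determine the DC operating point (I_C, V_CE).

Base loop: V_CC = I_B·R_B + V_BE, so I_B = (11 − 0.7)/1000 kΩ = 0.0103 mA.
In the active region I_C = β·I_B = 250 × 0.0103 = 2.58 mA.
Collector loop: V_CE = V_CC − I_C·R_C = 11 − 2.58×0.68 = 9.25 V.
Since V_CE = 9.25 V > V_CE(sat) ≈ 0.2 V, the transistor is in the active region as assumed.

I_C ≈ 2.6 mA, V_CE ≈ 9.2 V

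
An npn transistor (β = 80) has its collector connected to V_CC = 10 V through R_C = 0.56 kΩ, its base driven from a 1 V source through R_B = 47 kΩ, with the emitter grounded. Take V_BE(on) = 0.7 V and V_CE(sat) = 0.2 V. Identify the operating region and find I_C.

active; I_C ≈ 0.51 mA

Assume active. Base-emitter loop: I_B = (V_BB − V_BE)/R_B = (1 − 0.7)/47 = 0.00638 mA.
I_C = β·I_B = 80×0.00638 = 0.511 mA.
V_CE = V_CC − I_C·R_C = 10 − 0.511×0.56 = 9.71 V > V_CE(sat), so the active-region assumption holds.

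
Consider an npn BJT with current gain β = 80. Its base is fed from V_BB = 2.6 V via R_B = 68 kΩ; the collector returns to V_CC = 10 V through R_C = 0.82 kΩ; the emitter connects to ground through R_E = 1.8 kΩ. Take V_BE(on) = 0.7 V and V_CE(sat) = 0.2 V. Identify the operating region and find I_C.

active; I_C ≈ 0.71 mA

Assume active. Base-emitter loop: I_B = (V_BB − V_BE)/(R_B + (β+1)R_E) = (2.6 − 0.7)/(68 + 81×1.8) = 0.00889 mA.
I_C = β·I_B = 80×0.00889 = 0.711 mA.
V_CE = V_CC − I_C·R_C − I_E·R_E = 10 − 0.711×0.82 − 0.72×1.8 = 8.12 V > V_CE(sat), so the active-region assumption holds.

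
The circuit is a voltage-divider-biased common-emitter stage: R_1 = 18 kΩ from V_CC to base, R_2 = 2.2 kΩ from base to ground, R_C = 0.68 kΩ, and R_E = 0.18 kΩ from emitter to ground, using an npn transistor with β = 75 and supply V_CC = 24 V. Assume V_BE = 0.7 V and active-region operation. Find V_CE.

V_CE ≈ 16 V

Thevenize the base divider: V_Th = V_CC·R_2/(R_1+R_2) = 24×2.2/20.2 = 2.61 V, R_Th = R_1‖R_2 = 1.96 kΩ.
Base-emitter loop: V_Th = I_B·R_Th + V_BE + (β+1)I_B·R_E, so I_B = (2.61 − 0.7) / (1.96 + 76×0.18) = 0.122 mA.
I_C = β·I_B = 75×0.122 = 9.18 mA, and I_E = (β+1)I_B = 9.3 mA.
V_CE = V_CC − I_C·R_C − I_E·R_E = 24 − 9.18×0.68 − 9.3×0.18 = 16.1 V.
V_CE = 16.1 V > 0.2 V confirms active-region operation.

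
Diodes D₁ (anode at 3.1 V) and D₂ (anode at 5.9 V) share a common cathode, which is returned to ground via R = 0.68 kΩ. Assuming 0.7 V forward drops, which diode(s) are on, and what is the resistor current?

Assume both conduct. Then node N would need to be at both 3.1−0.7 = 2.4 V and 5.9−0.7 = 5.2 V, which is impossible.
Assume only D₂ conducts: V_N = 5.9 − 0.7 = 5.2 V, so I_R = 5.2/0.68 = 7.65 mA.
Check D₁: its anode-to-cathode voltage is 3.1 − 5.2 = -2.1 V < 0.7 V, so it is off. The assumption is consistent.

Only D₂ conducts; I_R ≈ 7.6 mA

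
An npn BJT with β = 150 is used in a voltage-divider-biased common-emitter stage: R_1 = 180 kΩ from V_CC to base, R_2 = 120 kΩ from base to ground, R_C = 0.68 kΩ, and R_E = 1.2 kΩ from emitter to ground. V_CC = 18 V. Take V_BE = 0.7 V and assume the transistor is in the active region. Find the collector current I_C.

I_C ≈ 3.9 mA

Thevenize the base divider: V_Th = V_CC·R_2/(R_1+R_2) = 18×120/300 = 7.2 V, R_Th = R_1‖R_2 = 72 kΩ.
Base-emitter loop: V_Th = I_B·R_Th + V_BE + (β+1)I_B·R_E, so I_B = (7.2 − 0.7) / (72 + 151×1.2) = 0.0257 mA.
I_C = β·I_B = 150×0.0257 = 3.85 mA, and I_E = (β+1)I_B = 3.88 mA.
V_CE = V_CC − I_C·R_C − I_E·R_E = 18 − 3.85×0.68 − 3.88×1.2 = 10.7 V.
V_CE = 10.7 V > 0.2 V confirms active-region operation.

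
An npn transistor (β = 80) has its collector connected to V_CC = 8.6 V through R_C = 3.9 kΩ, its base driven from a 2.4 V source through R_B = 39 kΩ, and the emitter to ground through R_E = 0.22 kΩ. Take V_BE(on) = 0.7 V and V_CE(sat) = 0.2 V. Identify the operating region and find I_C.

Assume active: I_B = (2.4 − 0.7)/(39 + 81×0.22) = 0.0299 mA, I_C = β·I_B = 2.39 mA.
Then V_CE = 8.6 − 2.39×3.9 − 2.42×0.22 = -1.27 V < 0.2 V — the active assumption fails.
Re-solve with V_CE = 0.2 V. KCL at the emitter: V_E/R_E = (V_BB−0.7−V_E)/R_B + (V_CC−0.2−V_E)/R_C, giving V_E = 0.455 V.
I_C = (V_CC − 0.2 − V_E)/R_C = (8.4 − 0.455)/3.9 = 2.04 mA.
Check: I_B = (1.7 − 0.455)/39 = 0.0319 mA, and β·I_B = 2.55 mA > I_C, confirming saturation.

saturation; I_C ≈ 2 mA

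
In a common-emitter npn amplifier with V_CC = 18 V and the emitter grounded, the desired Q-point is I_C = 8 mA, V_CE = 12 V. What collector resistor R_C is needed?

R_C ≈ 0.75 kΩ

Collector loop: V_CC = I_C·R_C + V_CE.
R_C = (V_CC − V_CE)/I_C = (18 − 12)/8 = 0.75 kΩ.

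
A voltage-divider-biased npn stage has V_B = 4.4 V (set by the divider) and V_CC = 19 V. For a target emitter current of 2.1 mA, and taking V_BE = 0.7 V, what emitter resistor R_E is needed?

R_E ≈ 1.8 kΩ

V_E = V_B − V_BE = 4.4 − 0.7 = 3.7 V.
R_E = V_E / I_E = 3.7 / 2.1 = 1.76 kΩ.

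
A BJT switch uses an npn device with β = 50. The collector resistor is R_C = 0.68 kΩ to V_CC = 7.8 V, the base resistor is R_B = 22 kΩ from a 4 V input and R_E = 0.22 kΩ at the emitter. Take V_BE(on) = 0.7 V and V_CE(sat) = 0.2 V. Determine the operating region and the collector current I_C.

active; I_C ≈ 5 mA

Assume active. Base-emitter loop: I_B = (V_BB − V_BE)/(R_B + (β+1)R_E) = (4 − 0.7)/(22 + 51×0.22) = 0.0993 mA.
I_C = β·I_B = 50×0.0993 = 4.97 mA.
V_CE = V_CC − I_C·R_C − I_E·R_E = 7.8 − 4.97×0.68 − 5.07×0.22 = 3.31 V > V_CE(sat), so the active-region assumption holds.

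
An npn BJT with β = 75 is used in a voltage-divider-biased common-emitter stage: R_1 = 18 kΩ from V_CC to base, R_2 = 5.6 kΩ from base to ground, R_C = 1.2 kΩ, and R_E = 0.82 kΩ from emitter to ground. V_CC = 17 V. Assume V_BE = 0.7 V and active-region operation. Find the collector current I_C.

Thevenize the base divider: V_Th = V_CC·R_2/(R_1+R_2) = 17×5.6/23.6 = 4.03 V, R_Th = R_1‖R_2 = 4.27 kΩ.
Base-emitter loop: V_Th = I_B·R_Th + V_BE + (β+1)I_B·R_E, so I_B = (4.03 − 0.7) / (4.27 + 76×0.82) = 0.0501 mA.
I_C = β·I_B = 75×0.0501 = 3.75 mA, and I_E = (β+1)I_B = 3.8 mA.
V_CE = V_CC − I_C·R_C − I_E·R_E = 17 − 3.75×1.2 − 3.8×0.82 = 9.37 V.
V_CE = 9.37 V > 0.2 V confirms active-region operation.

I_C ≈ 3.8 mA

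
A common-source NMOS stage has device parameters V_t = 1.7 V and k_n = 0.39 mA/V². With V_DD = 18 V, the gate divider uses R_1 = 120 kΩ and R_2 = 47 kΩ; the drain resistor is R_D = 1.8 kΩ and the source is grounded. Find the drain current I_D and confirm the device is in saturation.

I_D ≈ 2.2 mA

V_G = V_DD·R_2/(R_1+R_2) = 18×47/167 = 5.07 V. With the source grounded, V_GS = V_G = 5.07 V.
Assume saturation: I_D = (k_n/2)(V_GS − V_t)² = (0.39/2)×(5.07 − 1.7)² = 0.195×3.37² = 2.21 mA.
V_DS = V_DD − I_D·R_D = 18 − 2.21×1.8 = 14 V.
Saturation requires V_DS ≥ V_GS − V_t = 3.37 V; 14 ≥ 3.37 ✓.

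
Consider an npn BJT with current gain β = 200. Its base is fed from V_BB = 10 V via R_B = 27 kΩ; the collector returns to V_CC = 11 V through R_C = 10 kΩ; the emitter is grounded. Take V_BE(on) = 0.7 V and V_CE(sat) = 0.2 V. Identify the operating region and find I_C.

saturation; I_C ≈ 1.1 mA

Assume active: I_B = (10 − 0.7)/27 = 0.344 mA, giving I_C = β·I_B = 68.9 mA.
But then V_CE = 11 − 68.9×10 = -678 V < V_CE(sat) = 0.2 V — impossible in the active region.
So the transistor is saturated. With V_CE = 0.2 V, I_C = (V_CC − 0.2)/R_C = 10.8/10 = 1.08 mA.
Check: β·I_B = 68.9 mA > I_C = 1.08 mA, confirming saturation.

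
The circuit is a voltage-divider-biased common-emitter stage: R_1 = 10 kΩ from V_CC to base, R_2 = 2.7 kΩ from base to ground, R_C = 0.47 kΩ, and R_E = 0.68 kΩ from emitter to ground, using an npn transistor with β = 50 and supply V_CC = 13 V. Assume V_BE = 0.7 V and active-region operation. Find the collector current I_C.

Thevenize the base divider: V_Th = V_CC·R_2/(R_1+R_2) = 13×2.7/12.7 = 2.76 V, R_Th = R_1‖R_2 = 2.13 kΩ.
Base-emitter loop: V_Th = I_B·R_Th + V_BE + (β+1)I_B·R_E, so I_B = (2.76 − 0.7) / (2.13 + 51×0.68) = 0.0561 mA.
I_C = β·I_B = 50×0.0561 = 2.8 mA, and I_E = (β+1)I_B = 2.86 mA.
V_CE = V_CC − I_C·R_C − I_E·R_E = 13 − 2.8×0.47 − 2.86×0.68 = 9.74 V.
V_CE = 9.74 V > 0.2 V confirms active-region operation.

I_C ≈ 2.8 mA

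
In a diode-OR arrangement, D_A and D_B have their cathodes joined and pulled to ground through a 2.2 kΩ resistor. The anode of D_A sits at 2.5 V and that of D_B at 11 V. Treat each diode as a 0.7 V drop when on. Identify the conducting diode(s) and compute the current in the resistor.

Only D_B conducts; I_R ≈ 4.7 mA

Assume both conduct. Then node N would need to be at both 2.5−0.7 = 1.8 V and 11−0.7 = 10.3 V, which is impossible.
Assume only D_B conducts: V_N = 11 − 0.7 = 10.3 V, so I_R = 10.3/2.2 = 4.68 mA.
Check D_A: its anode-to-cathode voltage is 2.5 − 10.3 = -7.8 V < 0.7 V, so it is off. The assumption is consistent.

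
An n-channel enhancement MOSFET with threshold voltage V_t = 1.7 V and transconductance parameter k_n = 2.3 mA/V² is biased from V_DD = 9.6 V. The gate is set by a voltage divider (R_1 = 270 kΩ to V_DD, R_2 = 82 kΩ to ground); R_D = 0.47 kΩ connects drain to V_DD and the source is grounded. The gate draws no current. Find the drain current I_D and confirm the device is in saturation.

V_G = V_DD·R_2/(R_1+R_2) = 9.6×82/352 = 2.24 V. With the source grounded, V_GS = V_G = 2.24 V.
Assume saturation: I_D = (k_n/2)(V_GS − V_t)² = (2.3/2)×(2.24 − 1.7)² = 1.15×0.536² = 0.331 mA.
V_DS = V_DD − I_D·R_D = 9.6 − 0.331×0.47 = 9.44 V.
Saturation requires V_DS ≥ V_GS − V_t = 0.536 V; 9.44 ≥ 0.536 ✓.

I_D ≈ 0.33 mA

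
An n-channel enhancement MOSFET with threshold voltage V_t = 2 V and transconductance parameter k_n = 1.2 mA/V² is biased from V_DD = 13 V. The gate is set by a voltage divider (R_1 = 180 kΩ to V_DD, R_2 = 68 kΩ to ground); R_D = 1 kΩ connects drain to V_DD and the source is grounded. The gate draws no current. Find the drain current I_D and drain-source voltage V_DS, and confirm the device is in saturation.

I_D ≈ 1.5 mA, V_DS ≈ 12 V

V_G = V_DD·R_2/(R_1+R_2) = 13×68/248 = 3.56 V. With the source grounded, V_GS = V_G = 3.56 V.
Assume saturation: I_D = (k_n/2)(V_GS − V_t)² = (1.2/2)×(3.56 − 2)² = 0.6×1.56² = 1.47 mA.
V_DS = V_DD − I_D·R_D = 13 − 1.47×1 = 11.5 V.
Saturation requires V_DS ≥ V_GS − V_t = 1.56 V; 11.5 ≥ 1.56 ✓.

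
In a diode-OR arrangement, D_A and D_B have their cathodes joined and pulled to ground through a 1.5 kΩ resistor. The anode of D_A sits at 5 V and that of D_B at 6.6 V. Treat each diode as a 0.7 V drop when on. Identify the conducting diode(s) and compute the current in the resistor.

Assume both conduct. Then node N would need to be at both 5−0.7 = 4.3 V and 6.6−0.7 = 5.9 V, which is impossible.
Assume only D_B conducts: V_N = 6.6 − 0.7 = 5.9 V, so I_R = 5.9/1.5 = 3.93 mA.
Check D_A: its anode-to-cathode voltage is 5 − 5.9 = -0.9 V < 0.7 V, so it is off. The assumption is consistent.

Only D_B conducts; I_R ≈ 3.9 mA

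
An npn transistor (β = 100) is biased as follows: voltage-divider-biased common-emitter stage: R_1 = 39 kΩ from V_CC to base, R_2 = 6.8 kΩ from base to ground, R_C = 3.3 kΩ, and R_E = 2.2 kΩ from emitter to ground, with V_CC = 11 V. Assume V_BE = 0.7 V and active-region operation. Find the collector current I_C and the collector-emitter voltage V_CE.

I_C ≈ 0.41 mA, V_CE ≈ 8.7 V

Thevenize the base divider: V_Th = V_CC·R_2/(R_1+R_2) = 11×6.8/45.8 = 1.63 V, R_Th = R_1‖R_2 = 5.79 kΩ.
Base-emitter loop: V_Th = I_B·R_Th + V_BE + (β+1)I_B·R_E, so I_B = (1.63 − 0.7) / (5.79 + 101×2.2) = 0.00409 mA.
I_C = β·I_B = 100×0.00409 = 0.409 mA, and I_E = (β+1)I_B = 0.413 mA.
V_CE = V_CC − I_C·R_C − I_E·R_E = 11 − 0.409×3.3 − 0.413×2.2 = 8.74 V.
V_CE = 8.74 V > 0.2 V confirms active-region operation.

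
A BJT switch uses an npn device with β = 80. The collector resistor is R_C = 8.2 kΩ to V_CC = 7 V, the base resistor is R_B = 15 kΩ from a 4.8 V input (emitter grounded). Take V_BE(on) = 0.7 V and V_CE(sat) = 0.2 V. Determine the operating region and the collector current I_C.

saturation; I_C ≈ 0.83 mA

Assume active: I_B = (4.8 − 0.7)/15 = 0.273 mA, giving I_C = β·I_B = 21.9 mA.
But then V_CE = 7 − 21.9×8.2 = -172 V < V_CE(sat) = 0.2 V — impossible in the active region.
So the transistor is saturated. With V_CE = 0.2 V, I_C = (V_CC − 0.2)/R_C = 6.8/8.2 = 0.829 mA.
Check: β·I_B = 21.9 mA > I_C = 0.829 mA, confirming saturation.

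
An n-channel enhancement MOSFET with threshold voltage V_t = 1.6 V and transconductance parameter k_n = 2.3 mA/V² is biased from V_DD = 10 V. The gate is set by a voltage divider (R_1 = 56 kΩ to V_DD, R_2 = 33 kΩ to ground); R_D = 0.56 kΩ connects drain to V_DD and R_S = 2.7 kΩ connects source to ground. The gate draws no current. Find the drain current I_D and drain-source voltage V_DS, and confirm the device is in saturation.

I_D ≈ 0.53 mA, V_DS ≈ 8.3 V

V_G = V_DD·R_2/(R_1+R_2) = 10×33/89 = 3.71 V.
Assume saturation: I_D = (k_n/2)(V_GS − V_t)² with V_GS = V_G − I_D·R_S = 3.71 − 2.7·I_D.
Substituting gives 8.38·I_D² − 14.1·I_D + 5.11 = 0, with roots I_D = 0.529 or 1.15 mA.
The root I_D = 1.15 mA gives V_GS = 0.599 V ≤ V_t, so take I_D = 0.529 mA.
Then V_GS = 2.28 V and V_DS = V_DD − I_D(R_D+R_S) = 10 − 0.529×3.26 = 8.27 V.
Saturation requires V_DS ≥ V_GS − V_t = 0.678 V; 8.27 ≥ 0.678 ✓.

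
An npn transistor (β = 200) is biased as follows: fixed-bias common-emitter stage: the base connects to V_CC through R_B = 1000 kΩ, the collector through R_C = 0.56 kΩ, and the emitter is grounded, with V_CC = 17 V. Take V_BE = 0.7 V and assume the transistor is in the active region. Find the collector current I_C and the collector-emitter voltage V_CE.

I_C ≈ 3.3 mA, V_CE ≈ 15 V

Base loop: V_CC = I_B·R_B + V_BE, so I_B = (17 − 0.7)/1000 kΩ = 0.0163 mA.
In the active region I_C = β·I_B = 200 × 0.0163 = 3.26 mA.
Collector loop: V_CE = V_CC − I_C·R_C = 17 − 3.26×0.56 = 15.2 V.
Since V_CE = 15.2 V > V_CE(sat) ≈ 0.2 V, the transistor is in the active region as assumed.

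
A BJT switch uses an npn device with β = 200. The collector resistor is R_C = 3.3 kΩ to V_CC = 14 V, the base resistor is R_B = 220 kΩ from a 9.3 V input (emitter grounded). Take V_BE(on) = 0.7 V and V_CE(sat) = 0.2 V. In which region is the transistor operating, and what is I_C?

Assume active: I_B = (9.3 − 0.7)/220 = 0.0391 mA, giving I_C = β·I_B = 7.82 mA.
But then V_CE = 14 − 7.82×3.3 = -11.8 V < V_CE(sat) = 0.2 V — impossible in the active region.
So the transistor is saturated. With V_CE = 0.2 V, I_C = (V_CC − 0.2)/R_C = 13.8/3.3 = 4.18 mA.
Check: β·I_B = 7.82 mA > I_C = 4.18 mA, confirming saturation.

saturation; I_C ≈ 4.2 mA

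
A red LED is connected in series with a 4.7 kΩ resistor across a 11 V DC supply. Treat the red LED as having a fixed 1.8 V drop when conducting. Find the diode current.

KVL around the loop: 11 = V_D + I·R = 1.8 + I × 4.7 kΩ.
So I = (11 − 1.8) / 4.7 kΩ = 9.2 / 4.7 = 1.96 mA.

I ≈ 2 mA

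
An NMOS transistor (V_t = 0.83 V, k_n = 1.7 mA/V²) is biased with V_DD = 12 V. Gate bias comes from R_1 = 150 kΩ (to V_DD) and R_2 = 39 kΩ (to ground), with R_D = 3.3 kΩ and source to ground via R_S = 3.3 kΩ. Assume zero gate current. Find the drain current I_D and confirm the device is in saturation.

I_D ≈ 0.31 mA

V_G = V_DD·R_2/(R_1+R_2) = 12×39/189 = 2.48 V.
Assume saturation: I_D = (k_n/2)(V_GS − V_t)² with V_GS = V_G − I_D·R_S = 2.48 − 3.3·I_D.
Substituting gives 9.26·I_D² − 10.2·I_D + 2.3 = 0, with roots I_D = 0.315 or 0.791 mA.
The root I_D = 0.791 mA gives V_GS = -0.135 V ≤ V_t, so take I_D = 0.315 mA.
Then V_GS = 1.44 V and V_DS = V_DD − I_D(R_D+R_S) = 12 − 0.315×6.6 = 9.92 V.
Saturation requires V_DS ≥ V_GS − V_t = 0.608 V; 9.92 ≥ 0.608 ✓.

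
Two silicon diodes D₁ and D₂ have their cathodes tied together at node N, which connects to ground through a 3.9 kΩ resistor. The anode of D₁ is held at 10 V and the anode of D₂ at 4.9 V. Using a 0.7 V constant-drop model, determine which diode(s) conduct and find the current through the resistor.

Assume both conduct. Then node N would need to be at both 10−0.7 = 9.3 V and 4.9−0.7 = 4.2 V, which is impossible.
Assume only D₁ conducts: V_N = 10 − 0.7 = 9.3 V, so I_R = 9.3/3.9 = 2.38 mA.
Check D₂: its anode-to-cathode voltage is 4.9 − 9.3 = -4.4 V < 0.7 V, so it is off. The assumption is consistent.

Only D₁ conducts; I_R ≈ 2.4 mA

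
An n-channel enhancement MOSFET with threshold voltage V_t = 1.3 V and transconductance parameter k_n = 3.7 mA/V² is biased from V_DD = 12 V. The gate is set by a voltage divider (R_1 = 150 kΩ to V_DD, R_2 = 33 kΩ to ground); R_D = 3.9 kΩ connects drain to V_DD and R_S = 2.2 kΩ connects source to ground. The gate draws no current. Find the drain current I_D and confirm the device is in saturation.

V_G = V_DD·R_2/(R_1+R_2) = 12×33/183 = 2.16 V.
Assume saturation: I_D = (k_n/2)(V_GS − V_t)² with V_GS = V_G − I_D·R_S = 2.16 − 2.2·I_D.
Substituting gives 8.95·I_D² − 8.03·I_D + 1.38 = 0, with roots I_D = 0.232 or 0.665 mA.
The root I_D = 0.665 mA gives V_GS = 0.7 V ≤ V_t, so take I_D = 0.232 mA.
Then V_GS = 1.65 V and V_DS = V_DD − I_D(R_D+R_S) = 12 − 0.232×6.1 = 10.6 V.
Saturation requires V_DS ≥ V_GS − V_t = 0.354 V; 10.6 ≥ 0.354 ✓.

I_D ≈ 0.23 mA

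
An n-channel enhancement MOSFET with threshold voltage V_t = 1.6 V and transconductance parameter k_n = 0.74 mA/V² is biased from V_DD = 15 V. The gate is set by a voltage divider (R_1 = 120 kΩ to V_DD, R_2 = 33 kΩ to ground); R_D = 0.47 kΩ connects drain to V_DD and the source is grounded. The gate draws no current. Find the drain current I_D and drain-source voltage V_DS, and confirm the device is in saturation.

I_D ≈ 0.99 mA, V_DS ≈ 15 V

V_G = V_DD·R_2/(R_1+R_2) = 15×33/153 = 3.24 V. With the source grounded, V_GS = V_G = 3.24 V.
Assume saturation: I_D = (k_n/2)(V_GS − V_t)² = (0.74/2)×(3.24 − 1.6)² = 0.37×1.64² = 0.989 mA.
V_DS = V_DD − I_D·R_D = 15 − 0.989×0.47 = 14.5 V.
Saturation requires V_DS ≥ V_GS − V_t = 1.64 V; 14.5 ≥ 1.64 ✓.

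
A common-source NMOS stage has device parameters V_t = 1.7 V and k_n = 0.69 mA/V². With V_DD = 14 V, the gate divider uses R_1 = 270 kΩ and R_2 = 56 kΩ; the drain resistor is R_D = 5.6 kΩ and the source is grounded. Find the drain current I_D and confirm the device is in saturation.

V_G = V_DD·R_2/(R_1+R_2) = 14×56/326 = 2.4 V. With the source grounded, V_GS = V_G = 2.4 V.
Assume saturation: I_D = (k_n/2)(V_GS − V_t)² = (0.69/2)×(2.4 − 1.7)² = 0.345×0.705² = 0.171 mA.
V_DS = V_DD − I_D·R_D = 14 − 0.171×5.6 = 13 V.
Saturation requires V_DS ≥ V_GS − V_t = 0.705 V; 13 ≥ 0.705 ✓.

I_D ≈ 0.17 mA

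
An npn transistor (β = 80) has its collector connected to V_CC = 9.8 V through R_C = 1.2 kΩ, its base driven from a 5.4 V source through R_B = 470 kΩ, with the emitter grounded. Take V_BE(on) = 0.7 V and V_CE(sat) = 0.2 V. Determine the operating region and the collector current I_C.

Assume active. Base-emitter loop: I_B = (V_BB − V_BE)/R_B = (5.4 − 0.7)/470 = 0.01 mA.
I_C = β·I_B = 80×0.01 = 0.8 mA.
V_CE = V_CC − I_C·R_C = 9.8 − 0.8×1.2 = 8.84 V > V_CE(sat), so the active-region assumption holds.

active; I_C ≈ 0.8 mA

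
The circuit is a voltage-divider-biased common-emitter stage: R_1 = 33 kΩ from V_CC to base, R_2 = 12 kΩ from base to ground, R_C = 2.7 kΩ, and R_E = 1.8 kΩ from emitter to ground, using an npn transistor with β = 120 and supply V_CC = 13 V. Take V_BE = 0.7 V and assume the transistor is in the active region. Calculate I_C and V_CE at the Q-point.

Thevenize the base divider: V_Th = V_CC·R_2/(R_1+R_2) = 13×12/45 = 3.47 V, R_Th = R_1‖R_2 = 8.8 kΩ.
Base-emitter loop: V_Th = I_B·R_Th + V_BE + (β+1)I_B·R_E, so I_B = (3.47 − 0.7) / (8.8 + 121×1.8) = 0.0122 mA.
I_C = β·I_B = 120×0.0122 = 1.47 mA, and I_E = (β+1)I_B = 1.48 mA.
V_CE = V_CC − I_C·R_C − I_E·R_E = 13 − 1.47×2.7 − 1.48×1.8 = 6.38 V.
V_CE = 6.38 V > 0.2 V confirms active-region operation.

I_C ≈ 1.5 mA, V_CE ≈ 6.4 V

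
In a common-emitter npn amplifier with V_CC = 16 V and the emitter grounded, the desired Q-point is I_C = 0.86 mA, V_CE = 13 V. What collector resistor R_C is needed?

Collector loop: V_CC = I_C·R_C + V_CE.
R_C = (V_CC − V_CE)/I_C = (16 − 13)/0.86 = 3.49 kΩ.

R_C ≈ 3.5 kΩ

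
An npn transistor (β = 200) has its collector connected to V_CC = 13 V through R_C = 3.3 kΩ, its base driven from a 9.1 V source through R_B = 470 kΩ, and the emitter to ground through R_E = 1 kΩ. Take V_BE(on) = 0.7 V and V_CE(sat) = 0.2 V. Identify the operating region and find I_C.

active; I_C ≈ 2.5 mA

Assume active. Base-emitter loop: I_B = (V_BB − V_BE)/(R_B + (β+1)R_E) = (9.1 − 0.7)/(470 + 201×1) = 0.0125 mA.
I_C = β·I_B = 200×0.0125 = 2.5 mA.
V_CE = V_CC − I_C·R_C − I_E·R_E = 13 − 2.5×3.3 − 2.52×1 = 2.22 V > V_CE(sat), so the active-region assumption holds.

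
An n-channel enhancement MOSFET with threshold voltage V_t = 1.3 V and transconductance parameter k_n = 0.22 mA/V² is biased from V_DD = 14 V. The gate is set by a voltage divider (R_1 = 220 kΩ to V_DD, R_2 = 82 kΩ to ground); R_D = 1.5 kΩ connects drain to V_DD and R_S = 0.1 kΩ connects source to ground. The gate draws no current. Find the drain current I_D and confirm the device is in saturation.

I_D ≈ 0.65 mA

V_G = V_DD·R_2/(R_1+R_2) = 14×82/302 = 3.8 V.
Assume saturation: I_D = (k_n/2)(V_GS − V_t)² with V_GS = V_G − I_D·R_S = 3.8 − 0.1·I_D.
Substituting gives 0.0011·I_D² − 1.06·I_D + 0.688 = 0, with roots I_D = 0.653 or 958 mA.
The root I_D = 958 mA gives V_GS = -92 V ≤ V_t, so take I_D = 0.653 mA.
Then V_GS = 3.74 V and V_DS = V_DD − I_D(R_D+R_S) = 14 − 0.653×1.6 = 13 V.
Saturation requires V_DS ≥ V_GS − V_t = 2.44 V; 13 ≥ 2.44 ✓.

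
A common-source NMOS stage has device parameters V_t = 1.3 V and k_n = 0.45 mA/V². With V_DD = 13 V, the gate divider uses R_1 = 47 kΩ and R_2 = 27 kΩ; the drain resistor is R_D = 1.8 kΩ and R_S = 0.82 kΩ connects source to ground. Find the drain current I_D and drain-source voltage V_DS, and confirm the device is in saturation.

I_D ≈ 1.3 mA, V_DS ≈ 9.6 V

V_G = V_DD·R_2/(R_1+R_2) = 13×27/74 = 4.74 V.
Assume saturation: I_D = (k_n/2)(V_GS − V_t)² with V_GS = V_G − I_D·R_S = 4.74 − 0.82·I_D.
Substituting gives 0.151·I_D² − 2.27·I_D + 2.67 = 0, with roots I_D = 1.28 or 13.7 mA.
The root I_D = 13.7 mA gives V_GS = -6.51 V ≤ V_t, so take I_D = 1.28 mA.
Then V_GS = 3.69 V and V_DS = V_DD − I_D(R_D+R_S) = 13 − 1.28×2.62 = 9.63 V.
Saturation requires V_DS ≥ V_GS − V_t = 2.39 V; 9.63 ≥ 2.39 ✓.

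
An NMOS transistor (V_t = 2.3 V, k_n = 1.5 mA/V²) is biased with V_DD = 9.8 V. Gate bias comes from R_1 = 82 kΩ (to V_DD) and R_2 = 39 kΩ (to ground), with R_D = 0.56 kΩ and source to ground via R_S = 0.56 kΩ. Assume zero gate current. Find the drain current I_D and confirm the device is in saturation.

V_G = V_DD·R_2/(R_1+R_2) = 9.8×39/121 = 3.16 V.
Assume saturation: I_D = (k_n/2)(V_GS − V_t)² with V_GS = V_G − I_D·R_S = 3.16 − 0.56·I_D.
Substituting gives 0.235·I_D² − 1.72·I_D + 0.553 = 0, with roots I_D = 0.337 or 6.98 mA.
The root I_D = 6.98 mA gives V_GS = -0.751 V ≤ V_t, so take I_D = 0.337 mA.
Then V_GS = 2.97 V and V_DS = V_DD − I_D(R_D+R_S) = 9.8 − 0.337×1.12 = 9.42 V.
Saturation requires V_DS ≥ V_GS − V_t = 0.67 V; 9.42 ≥ 0.67 ✓.

I_D ≈ 0.34 mA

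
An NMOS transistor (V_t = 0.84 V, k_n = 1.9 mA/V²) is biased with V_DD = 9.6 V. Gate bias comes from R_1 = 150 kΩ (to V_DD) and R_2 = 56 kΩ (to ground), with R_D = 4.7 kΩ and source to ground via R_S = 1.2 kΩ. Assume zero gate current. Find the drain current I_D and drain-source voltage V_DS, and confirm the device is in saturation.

V_G = V_DD·R_2/(R_1+R_2) = 9.6×56/206 = 2.61 V.
Assume saturation: I_D = (k_n/2)(V_GS − V_t)² with V_GS = V_G − I_D·R_S = 2.61 − 1.2·I_D.
Substituting gives 1.37·I_D² − 5.03·I_D + 2.98 = 0, with roots I_D = 0.74 or 2.94 mA.
The root I_D = 2.94 mA gives V_GS = -0.919 V ≤ V_t, so take I_D = 0.74 mA.
Then V_GS = 1.72 V and V_DS = V_DD − I_D(R_D+R_S) = 9.6 − 0.74×5.9 = 5.24 V.
Saturation requires V_DS ≥ V_GS − V_t = 0.882 V; 5.24 ≥ 0.882 ✓.

I_D ≈ 0.74 mA, V_DS ≈ 5.2 V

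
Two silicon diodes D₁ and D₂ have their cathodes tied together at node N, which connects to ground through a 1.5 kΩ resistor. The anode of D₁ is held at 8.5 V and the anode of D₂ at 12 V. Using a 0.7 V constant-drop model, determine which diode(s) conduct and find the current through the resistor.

Only D₂ conducts; I_R ≈ 7.5 mA

Assume both conduct. Then node N would need to be at both 8.5−0.7 = 7.8 V and 12−0.7 = 11.3 V, which is impossible.
Assume only D₂ conducts: V_N = 12 − 0.7 = 11.3 V, so I_R = 11.3/1.5 = 7.53 mA.
Check D₁: its anode-to-cathode voltage is 8.5 − 11.3 = -2.8 V < 0.7 V, so it is off. The assumption is consistent.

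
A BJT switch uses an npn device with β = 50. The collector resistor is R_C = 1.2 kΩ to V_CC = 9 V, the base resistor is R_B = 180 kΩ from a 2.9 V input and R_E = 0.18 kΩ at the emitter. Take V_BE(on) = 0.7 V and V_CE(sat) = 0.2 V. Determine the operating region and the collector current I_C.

Assume active. Base-emitter loop: I_B = (V_BB − V_BE)/(R_B + (β+1)R_E) = (2.9 − 0.7)/(180 + 51×0.18) = 0.0116 mA.
I_C = β·I_B = 50×0.0116 = 0.581 mA.
V_CE = V_CC − I_C·R_C − I_E·R_E = 9 − 0.581×1.2 − 0.593×0.18 = 8.2 V > V_CE(sat), so the active-region assumption holds.

active; I_C ≈ 0.58 mA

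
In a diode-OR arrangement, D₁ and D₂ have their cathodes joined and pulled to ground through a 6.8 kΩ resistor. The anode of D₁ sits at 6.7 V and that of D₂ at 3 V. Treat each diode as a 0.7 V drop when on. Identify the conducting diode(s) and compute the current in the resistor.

Assume both conduct. Then node N would need to be at both 6.7−0.7 = 6 V and 3−0.7 = 2.3 V, which is impossible.
Assume only D₁ conducts: V_N = 6.7 − 0.7 = 6 V, so I_R = 6/6.8 = 0.882 mA.
Check D₂: its anode-to-cathode voltage is 3 − 6 = -3 V < 0.7 V, so it is off. The assumption is consistent.

Only D₁ conducts; I_R ≈ 0.88 mA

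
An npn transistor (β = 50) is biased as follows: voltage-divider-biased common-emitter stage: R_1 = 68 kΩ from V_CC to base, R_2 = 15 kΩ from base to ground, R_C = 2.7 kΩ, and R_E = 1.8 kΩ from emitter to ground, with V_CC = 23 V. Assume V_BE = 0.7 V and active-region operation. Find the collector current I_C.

Thevenize the base divider: V_Th = V_CC·R_2/(R_1+R_2) = 23×15/83 = 4.16 V, R_Th = R_1‖R_2 = 12.3 kΩ.
Base-emitter loop: V_Th = I_B·R_Th + V_BE + (β+1)I_B·R_E, so I_B = (4.16 − 0.7) / (12.3 + 51×1.8) = 0.0332 mA.
I_C = β·I_B = 50×0.0332 = 1.66 mA, and I_E = (β+1)I_B = 1.69 mA.
V_CE = V_CC − I_C·R_C − I_E·R_E = 23 − 1.66×2.7 − 1.69×1.8 = 15.5 V.
V_CE = 15.5 V > 0.2 V confirms active-region operation.

I_C ≈ 1.7 mA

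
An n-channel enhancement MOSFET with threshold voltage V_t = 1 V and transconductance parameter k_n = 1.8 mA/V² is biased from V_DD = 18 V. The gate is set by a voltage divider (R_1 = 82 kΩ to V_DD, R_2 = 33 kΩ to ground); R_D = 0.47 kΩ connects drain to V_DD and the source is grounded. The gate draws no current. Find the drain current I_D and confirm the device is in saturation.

V_G = V_DD·R_2/(R_1+R_2) = 18×33/115 = 5.17 V. With the source grounded, V_GS = V_G = 5.17 V.
Assume saturation: I_D = (k_n/2)(V_GS − V_t)² = (1.8/2)×(5.17 − 1)² = 0.9×4.17² = 15.6 mA.
V_DS = V_DD − I_D·R_D = 18 − 15.6×0.47 = 10.7 V.
Saturation requires V_DS ≥ V_GS − V_t = 4.17 V; 10.7 ≥ 4.17 ✓.

I_D ≈ 16 mA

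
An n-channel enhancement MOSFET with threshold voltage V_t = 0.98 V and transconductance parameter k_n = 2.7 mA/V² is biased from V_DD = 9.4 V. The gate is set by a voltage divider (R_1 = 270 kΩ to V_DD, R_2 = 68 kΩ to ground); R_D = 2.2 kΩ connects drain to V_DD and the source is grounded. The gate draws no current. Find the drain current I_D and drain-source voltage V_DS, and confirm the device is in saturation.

V_G = V_DD·R_2/(R_1+R_2) = 9.4×68/338 = 1.89 V. With the source grounded, V_GS = V_G = 1.89 V.
Assume saturation: I_D = (k_n/2)(V_GS − V_t)² = (2.7/2)×(1.89 − 0.98)² = 1.35×0.911² = 1.12 mA.
V_DS = V_DD − I_D·R_D = 9.4 − 1.12×2.2 = 6.93 V.
Saturation requires V_DS ≥ V_GS − V_t = 0.911 V; 6.93 ≥ 0.911 ✓.

I_D ≈ 1.1 mA, V_DS ≈ 6.9 V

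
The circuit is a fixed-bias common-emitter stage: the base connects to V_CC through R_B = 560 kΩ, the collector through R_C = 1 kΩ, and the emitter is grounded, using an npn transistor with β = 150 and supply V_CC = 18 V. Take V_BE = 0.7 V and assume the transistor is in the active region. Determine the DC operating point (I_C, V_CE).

Base loop: V_CC = I_B·R_B + V_BE, so I_B = (18 − 0.7)/560 kΩ = 0.0309 mA.
In the active region I_C = β·I_B = 150 × 0.0309 = 4.63 mA.
Collector loop: V_CE = V_CC − I_C·R_C = 18 − 4.63×1 = 13.4 V.
Since V_CE = 13.4 V > V_CE(sat) ≈ 0.2 V, the transistor is in the active region as assumed.

I_C ≈ 4.6 mA, V_CE ≈ 13 V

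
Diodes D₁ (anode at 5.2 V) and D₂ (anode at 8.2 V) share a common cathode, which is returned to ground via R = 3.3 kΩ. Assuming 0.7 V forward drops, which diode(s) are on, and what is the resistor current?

Only D₂ conducts; I_R ≈ 2.3 mA

Assume both conduct. Then node N would need to be at both 5.2−0.7 = 4.5 V and 8.2−0.7 = 7.5 V, which is impossible.
Assume only D₂ conducts: V_N = 8.2 − 0.7 = 7.5 V, so I_R = 7.5/3.3 = 2.27 mA.
Check D₁: its anode-to-cathode voltage is 5.2 − 7.5 = -2.3 V < 0.7 V, so it is off. The assumption is consistent.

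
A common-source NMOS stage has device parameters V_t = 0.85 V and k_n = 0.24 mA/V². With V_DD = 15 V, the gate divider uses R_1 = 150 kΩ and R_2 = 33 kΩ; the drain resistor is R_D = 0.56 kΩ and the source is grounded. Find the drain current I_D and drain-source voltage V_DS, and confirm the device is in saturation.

V_G = V_DD·R_2/(R_1+R_2) = 15×33/183 = 2.7 V. With the source grounded, V_GS = V_G = 2.7 V.
Assume saturation: I_D = (k_n/2)(V_GS − V_t)² = (0.24/2)×(2.7 − 0.85)² = 0.12×1.85² = 0.413 mA.
V_DS = V_DD − I_D·R_D = 15 − 0.413×0.56 = 14.8 V.
Saturation requires V_DS ≥ V_GS − V_t = 1.85 V; 14.8 ≥ 1.85 ✓.

I_D ≈ 0.41 mA, V_DS ≈ 15 V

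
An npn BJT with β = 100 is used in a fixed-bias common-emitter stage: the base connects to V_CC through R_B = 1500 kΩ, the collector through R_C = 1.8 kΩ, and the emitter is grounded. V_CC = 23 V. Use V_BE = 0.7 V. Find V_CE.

V_CE ≈ 20 V

Base loop: V_CC = I_B·R_B + V_BE, so I_B = (23 − 0.7)/1500 kΩ = 0.0149 mA.
In the active region I_C = β·I_B = 100 × 0.0149 = 1.49 mA.
Collector loop: V_CE = V_CC − I_C·R_C = 23 − 1.49×1.8 = 20.3 V.
Since V_CE = 20.3 V > V_CE(sat) ≈ 0.2 V, the transistor is in the active region as assumed.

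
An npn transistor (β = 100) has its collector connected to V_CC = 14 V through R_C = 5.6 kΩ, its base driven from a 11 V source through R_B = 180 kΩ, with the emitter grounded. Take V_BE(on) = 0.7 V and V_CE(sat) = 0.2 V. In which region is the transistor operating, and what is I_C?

saturation; I_C ≈ 2.5 mA

Assume active: I_B = (11 − 0.7)/180 = 0.0572 mA, giving I_C = β·I_B = 5.72 mA.
But then V_CE = 14 − 5.72×5.6 = -18 V < V_CE(sat) = 0.2 V — impossible in the active region.
So the transistor is saturated. With V_CE = 0.2 V, I_C = (V_CC − 0.2)/R_C = 13.8/5.6 = 2.46 mA.
Check: β·I_B = 5.72 mA > I_C = 2.46 mA, confirming saturation.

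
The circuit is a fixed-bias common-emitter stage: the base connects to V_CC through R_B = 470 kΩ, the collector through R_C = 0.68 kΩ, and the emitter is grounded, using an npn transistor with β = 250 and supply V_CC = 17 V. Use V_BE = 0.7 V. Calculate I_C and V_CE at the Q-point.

Base loop: V_CC = I_B·R_B + V_BE, so I_B = (17 − 0.7)/470 kΩ = 0.0347 mA.
In the active region I_C = β·I_B = 250 × 0.0347 = 8.67 mA.
Collector loop: V_CE = V_CC − I_C·R_C = 17 − 8.67×0.68 = 11.1 V.
Since V_CE = 11.1 V > V_CE(sat) ≈ 0.2 V, the transistor is in the active region as assumed.

I_C ≈ 8.7 mA, V_CE ≈ 11 V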